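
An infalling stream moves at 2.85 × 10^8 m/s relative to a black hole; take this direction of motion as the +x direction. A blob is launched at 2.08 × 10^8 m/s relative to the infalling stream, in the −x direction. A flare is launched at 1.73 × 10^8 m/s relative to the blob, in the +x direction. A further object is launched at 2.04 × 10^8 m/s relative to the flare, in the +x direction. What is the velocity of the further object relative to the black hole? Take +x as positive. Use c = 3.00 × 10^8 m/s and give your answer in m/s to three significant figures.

+2.96 × 10^8 m/s

Apply u = (u' + v)/(1 + u'v/c²) successively, working outward toward the black hole.
(Dividing each given speed by c = 3.00 × 10^8 m/s to work in units of c.)
Start: velocity of the infalling stream relative to the black hole = 0.9500c.
Compose with the blob (u' = -0.693 in the infalling stream frame): u_1 = (-0.693 + 0.950) / (1 + (-0.693)·0.950) = 0.2567/0.3413 = 0.7520.
Compose with the flare (u' = 0.577 in the blob frame): u_2 = (0.577 + 0.752) / (1 + 0.577·0.752) = 1.3286/1.4336 = 0.9268.
Compose with the further object (u' = 0.680 in the flare frame): u_3 = (0.680 + 0.927) / (1 + 0.680·0.927) = 1.6068/1.6302 = 0.9856.
So u = 0.9856 × 3.00 × 10^8 m/s.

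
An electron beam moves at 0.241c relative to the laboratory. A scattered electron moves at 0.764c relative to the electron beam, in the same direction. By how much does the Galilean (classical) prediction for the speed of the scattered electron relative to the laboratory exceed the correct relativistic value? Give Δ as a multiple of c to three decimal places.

Galilean: u_cl = 0.764 + 0.241 = 1.0050.
Relativistic: u_rel = (0.764 + 0.241) / (1 + 0.764·0.241) = 1.0050/1.1841 = 0.8487.
Δ = 1.0050 − 0.8487 = 0.1563.
(The classical prediction exceeds c; the relativistic result does not.)

Δ = 0.156c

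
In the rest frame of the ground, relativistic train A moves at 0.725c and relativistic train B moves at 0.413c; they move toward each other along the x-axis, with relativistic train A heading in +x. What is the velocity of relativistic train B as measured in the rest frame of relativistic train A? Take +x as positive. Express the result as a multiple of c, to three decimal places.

β_A = 0.725, β_B = -0.413.
Transform to A's frame with the inverse velocity-addition law: u' = (u − v)/(1 − uv/c²), taking u = β_B and v = β_A.
u' = (-0.413 − 0.725) / (1 − (0.725)(-0.413)) = -1.1380/1.2994 = -0.8758.

-0.876c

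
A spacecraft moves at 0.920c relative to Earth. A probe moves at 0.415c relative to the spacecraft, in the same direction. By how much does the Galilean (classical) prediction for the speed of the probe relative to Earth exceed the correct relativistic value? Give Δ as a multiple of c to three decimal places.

Galilean: u_cl = 0.415 + 0.920 = 1.3350.
Relativistic: u_rel = (0.415 + 0.920) / (1 + 0.415·0.920) = 1.3350/1.3818 = 0.9661.
Δ = 1.3350 − 0.9661 = 0.3689.
(The classical prediction exceeds c; the relativistic result does not.)

Δ = 0.369c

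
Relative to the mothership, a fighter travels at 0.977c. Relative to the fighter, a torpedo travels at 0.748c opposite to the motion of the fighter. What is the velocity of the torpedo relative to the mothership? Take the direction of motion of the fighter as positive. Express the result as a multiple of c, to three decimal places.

With v = 0.977 and u' = -0.748 (in units of c),
u = (u' + v)/(1 + u'v/c²):
u = (-0.748 + 0.977) / (1 + (-0.748)·0.977) = 0.2290/0.2692 = 0.8507

+0.851c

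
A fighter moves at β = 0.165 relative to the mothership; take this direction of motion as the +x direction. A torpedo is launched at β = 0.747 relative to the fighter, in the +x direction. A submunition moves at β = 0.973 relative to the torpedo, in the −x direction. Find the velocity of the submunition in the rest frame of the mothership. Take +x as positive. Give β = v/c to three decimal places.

Apply u = (u' + v)/(1 + u'v/c²) successively, working outward toward the mothership.
Start: velocity of the fighter relative to the mothership = 0.1650c.
Compose with the torpedo (u' = 0.747 in the fighter frame): u_1 = (0.747 + 0.165) / (1 + 0.747·0.165) = 0.9120/1.1233 = 0.8119.
Compose with the submunition (u' = -0.973 in the torpedo frame): u_2 = (-0.973 + 0.812) / (1 + (-0.973)·0.812) = -0.1611/0.2100 = -0.7670.

β = -0.767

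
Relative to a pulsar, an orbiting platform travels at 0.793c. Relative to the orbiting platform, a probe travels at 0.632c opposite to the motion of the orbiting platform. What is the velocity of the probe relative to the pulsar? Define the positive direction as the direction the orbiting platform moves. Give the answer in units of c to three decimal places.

+0.323c

With v = 0.793 and u' = -0.632 (in units of c),
u = (u' + v)/(1 + u'v/c²):
u = (-0.632 + 0.793) / (1 + (-0.632)·0.793) = 0.1610/0.4988 = 0.3228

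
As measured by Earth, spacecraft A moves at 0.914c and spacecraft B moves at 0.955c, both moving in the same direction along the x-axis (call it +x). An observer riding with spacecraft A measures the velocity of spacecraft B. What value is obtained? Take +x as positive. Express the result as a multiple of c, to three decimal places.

β_A = 0.914, β_B = 0.955.
Transform to A's frame with the inverse velocity-addition law: u' = (u − v)/(1 − uv/c²), taking u = β_B and v = β_A.
u' = (0.955 − 0.914) / (1 − (0.914)(0.955)) = 0.0410/0.1271 = 0.3225.

+0.323c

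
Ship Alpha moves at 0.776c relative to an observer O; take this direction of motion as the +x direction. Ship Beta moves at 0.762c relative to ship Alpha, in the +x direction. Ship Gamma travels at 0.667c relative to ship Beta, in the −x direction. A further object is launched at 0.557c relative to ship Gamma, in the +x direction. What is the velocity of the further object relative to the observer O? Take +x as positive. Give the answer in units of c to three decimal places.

Apply u = (u' + v)/(1 + u'v/c²) successively, working outward toward the observer O.
Start: velocity of ship Alpha relative to the observer O = 0.7760c.
Compose with ship Beta (u' = 0.762 in ship Alpha frame): u_1 = (0.762 + 0.776) / (1 + 0.762·0.776) = 1.5380/1.5913 = 0.9665.
Compose with ship Gamma (u' = -0.667 in ship Beta frame): u_2 = (-0.667 + 0.966) / (1 + (-0.667)·0.966) = 0.2995/0.3553 = 0.8428.
Compose with the further object (u' = 0.557 in ship Gamma frame): u_3 = (0.557 + 0.843) / (1 + 0.557·0.843) = 1.3998/1.4695 = 0.9526.

+0.953c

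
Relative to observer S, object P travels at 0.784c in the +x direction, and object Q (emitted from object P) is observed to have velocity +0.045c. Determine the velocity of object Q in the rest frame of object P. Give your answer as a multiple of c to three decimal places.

-0.766c

Invert the composition law: u' = (u − v)/(1 − uv/c²).
u' = (0.045 − 0.784) / (1 − (0.045)(0.784)) = -0.7390/0.9647 = -0.7660.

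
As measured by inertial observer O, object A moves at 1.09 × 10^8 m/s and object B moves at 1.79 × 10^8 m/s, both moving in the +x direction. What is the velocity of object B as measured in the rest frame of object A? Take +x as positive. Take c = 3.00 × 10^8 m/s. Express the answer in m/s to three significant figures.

β_A = 0.363, β_B = 0.597 (dividing each by c = 3.00 × 10^8 m/s).
Transform to A's frame with the inverse velocity-addition law: u' = (u − v)/(1 − uv/c²), taking u = β_B and v = β_A.
u' = (0.597 − 0.363) / (1 − (0.363)(0.597)) = 0.2333/0.7832 = 0.2979.
u' = 0.2979 × 3.00 × 10^8 m/s.

+8.94 × 10^7 m/s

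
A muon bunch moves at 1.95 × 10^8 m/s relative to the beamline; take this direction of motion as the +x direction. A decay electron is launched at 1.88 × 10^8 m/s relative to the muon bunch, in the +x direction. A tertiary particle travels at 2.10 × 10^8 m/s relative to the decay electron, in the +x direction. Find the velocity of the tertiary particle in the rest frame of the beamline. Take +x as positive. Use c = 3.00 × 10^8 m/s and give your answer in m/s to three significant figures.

2.95 × 10^8 m/s

Apply u = (u' + v)/(1 + u'v/c²) successively, working outward toward the beamline.
(Dividing each given speed by c = 3.00 × 10^8 m/s to work in units of c.)
Start: velocity of the muon bunch relative to the beamline = 0.6500c.
Compose with the decay electron (u' = 0.627 in the muon bunch frame): u_1 = (0.627 + 0.650) / (1 + 0.627·0.650) = 1.2767/1.4073 = 0.9072.
Compose with the tertiary particle (u' = 0.700 in the decay electron frame): u_2 = (0.700 + 0.907) / (1 + 0.700·0.907) = 1.6072/1.6350 = 0.9830.
So u = 0.9830 × 3.00 × 10^8 m/s.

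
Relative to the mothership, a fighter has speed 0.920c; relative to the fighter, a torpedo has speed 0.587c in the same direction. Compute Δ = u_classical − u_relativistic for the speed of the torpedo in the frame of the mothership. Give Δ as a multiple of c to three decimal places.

Galilean: u_cl = 0.587 + 0.920 = 1.5070.
Relativistic: u_rel = (0.587 + 0.920) / (1 + 0.587·0.920) = 1.5070/1.5400 = 0.9785.
Δ = 1.5070 − 0.9785 = 0.5285.
(The classical prediction exceeds c; the relativistic result does not.)

Δ = 0.528c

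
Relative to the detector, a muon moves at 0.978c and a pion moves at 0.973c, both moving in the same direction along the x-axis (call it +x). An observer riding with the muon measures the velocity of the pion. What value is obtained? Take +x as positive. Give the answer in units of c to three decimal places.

-0.103c

β_A = 0.978, β_B = 0.973.
Transform to A's frame with the inverse velocity-addition law: u' = (u − v)/(1 − uv/c²), taking u = β_B and v = β_A.
u' = (0.973 − 0.978) / (1 − (0.978)(0.973)) = -0.0050/0.0484 = -0.1033.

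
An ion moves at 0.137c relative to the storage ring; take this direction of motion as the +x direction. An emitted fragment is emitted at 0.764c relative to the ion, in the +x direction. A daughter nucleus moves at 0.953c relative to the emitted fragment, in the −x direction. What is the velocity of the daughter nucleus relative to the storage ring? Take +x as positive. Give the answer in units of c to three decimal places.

Apply u = (u' + v)/(1 + u'v/c²) successively, working outward toward the storage ring.
Start: velocity of the ion relative to the storage ring = 0.1370c.
Compose with the emitted fragment (u' = 0.764 in the ion frame): u_1 = (0.764 + 0.137) / (1 + 0.764·0.137) = 0.9010/1.1047 = 0.8156.
Compose with the daughter nucleus (u' = -0.953 in the emitted fragment frame): u_2 = (-0.953 + 0.816) / (1 + (-0.953)·0.816) = -0.1374/0.2227 = -0.6168.

-0.617c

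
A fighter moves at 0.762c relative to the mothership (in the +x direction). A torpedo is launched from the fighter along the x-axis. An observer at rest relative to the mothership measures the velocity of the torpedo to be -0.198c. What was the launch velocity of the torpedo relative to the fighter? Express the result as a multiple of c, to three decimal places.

Invert the composition law: u' = (u − v)/(1 − uv/c²).
u' = (-0.198 − 0.762) / (1 − (-0.198)(0.762)) = -0.9600/1.1509 = -0.8341.

-0.834c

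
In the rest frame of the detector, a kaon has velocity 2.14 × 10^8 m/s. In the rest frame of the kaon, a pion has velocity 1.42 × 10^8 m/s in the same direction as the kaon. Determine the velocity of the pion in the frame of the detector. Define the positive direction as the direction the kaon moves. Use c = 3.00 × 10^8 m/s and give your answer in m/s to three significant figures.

In units of c (dividing by 3.00 × 10^8 m/s): v = 0.713, u' = 0.473.
u = (u' + v)/(1 + u'v/c²):
u = (0.473 + 0.713) / (1 + 0.473·0.713) = 1.1867/1.3376 = 0.8871
(Galilean addition would give +1.187c, exceeding c.)
Converting back: u = 0.8871 × 3.00 × 10^8 m/s.

2.66 × 10^8 m/s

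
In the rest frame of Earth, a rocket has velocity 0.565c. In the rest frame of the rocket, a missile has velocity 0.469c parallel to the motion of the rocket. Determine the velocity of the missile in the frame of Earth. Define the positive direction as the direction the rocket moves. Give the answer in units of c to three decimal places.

0.817c

With v = 0.565 and u' = 0.469 (in units of c),
u = (u' + v)/(1 + u'v/c²):
u = (0.469 + 0.565) / (1 + 0.469·0.565) = 1.0340/1.2650 = 0.8174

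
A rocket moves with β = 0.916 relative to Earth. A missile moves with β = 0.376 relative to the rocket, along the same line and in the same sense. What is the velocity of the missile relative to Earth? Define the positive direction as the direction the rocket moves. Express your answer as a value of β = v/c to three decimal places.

β = 0.961

With v = 0.916 and u' = 0.376 (in units of c),
u = (u' + v)/(1 + u'v/c²):
u = (0.376 + 0.916) / (1 + 0.376·0.916) = 1.2920/1.3444 = 0.9610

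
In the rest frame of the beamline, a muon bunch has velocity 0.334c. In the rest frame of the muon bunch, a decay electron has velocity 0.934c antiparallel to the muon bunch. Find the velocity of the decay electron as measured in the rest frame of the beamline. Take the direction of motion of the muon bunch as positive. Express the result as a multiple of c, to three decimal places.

-0.872c

With v = 0.334 and u' = -0.934 (in units of c),
u = (u' + v)/(1 + u'v/c²):
u = (-0.934 + 0.334) / (1 + (-0.934)·0.334) = -0.6000/0.6880 = -0.8720
(Galilean addition would give -0.600c.)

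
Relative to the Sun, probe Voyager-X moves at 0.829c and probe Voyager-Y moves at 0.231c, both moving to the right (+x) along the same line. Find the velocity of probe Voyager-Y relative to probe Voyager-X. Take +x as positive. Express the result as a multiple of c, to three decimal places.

β_A = 0.829, β_B = 0.231.
Transform to A's frame with the inverse velocity-addition law: u' = (u − v)/(1 − uv/c²), taking u = β_B and v = β_A.
u' = (0.231 − 0.829) / (1 − (0.829)(0.231)) = -0.5980/0.8085 = -0.7396.

-0.740c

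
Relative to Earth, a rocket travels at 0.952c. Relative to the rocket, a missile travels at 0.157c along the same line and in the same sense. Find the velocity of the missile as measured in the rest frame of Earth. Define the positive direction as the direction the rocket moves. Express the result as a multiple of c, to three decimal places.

With v = 0.952 and u' = 0.157 (in units of c),
u = (u' + v)/(1 + u'v/c²):
u = (0.157 + 0.952) / (1 + 0.157·0.952) = 1.1090/1.1495 = 0.9648
(Galilean addition would give +1.109c, exceeding c.)

0.965c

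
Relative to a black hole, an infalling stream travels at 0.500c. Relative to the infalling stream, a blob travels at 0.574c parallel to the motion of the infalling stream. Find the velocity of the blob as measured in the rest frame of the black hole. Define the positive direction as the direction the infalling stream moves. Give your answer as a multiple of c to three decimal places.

0.834c

With v = 0.500 and u' = 0.574 (in units of c),
u = (u' + v)/(1 + u'v/c²):
u = (0.574 + 0.500) / (1 + 0.574·0.500) = 1.0740/1.2870 = 0.8345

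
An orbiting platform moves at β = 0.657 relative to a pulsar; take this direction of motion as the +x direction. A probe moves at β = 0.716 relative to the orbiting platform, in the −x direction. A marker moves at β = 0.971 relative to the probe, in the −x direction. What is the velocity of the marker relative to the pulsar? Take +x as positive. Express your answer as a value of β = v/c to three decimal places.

β = -0.977

Apply u = (u' + v)/(1 + u'v/c²) successively, working outward toward the pulsar.
Start: velocity of the orbiting platform relative to the pulsar = 0.6570c.
Compose with the probe (u' = -0.716 in the orbiting platform frame): u_1 = (-0.716 + 0.657) / (1 + (-0.716)·0.657) = -0.0590/0.5296 = -0.1114.
Compose with the marker (u' = -0.971 in the probe frame): u_2 = (-0.971 + (-0.111)) / (1 + (-0.971)·(-0.111)) = -1.0824/1.1082 = -0.9767.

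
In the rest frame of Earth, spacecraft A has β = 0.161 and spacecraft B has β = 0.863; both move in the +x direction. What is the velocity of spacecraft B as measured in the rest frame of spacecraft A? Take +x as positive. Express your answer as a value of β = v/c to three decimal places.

β = +0.815

β_A = 0.161, β_B = 0.863.
Transform to A's frame with the inverse velocity-addition law: u' = (u − v)/(1 − uv/c²), taking u = β_B and v = β_A.
u' = (0.863 − 0.161) / (1 − (0.161)(0.863)) = 0.7020/0.8611 = 0.8153.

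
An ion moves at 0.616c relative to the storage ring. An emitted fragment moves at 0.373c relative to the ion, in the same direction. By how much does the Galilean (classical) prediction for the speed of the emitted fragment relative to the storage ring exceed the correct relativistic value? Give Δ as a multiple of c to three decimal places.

Δ = 0.185c

Galilean: u_cl = 0.373 + 0.616 = 0.9890.
Relativistic: u_rel = (0.373 + 0.616) / (1 + 0.373·0.616) = 0.9890/1.2298 = 0.8042.
Δ = 0.9890 − 0.8042 = 0.1848.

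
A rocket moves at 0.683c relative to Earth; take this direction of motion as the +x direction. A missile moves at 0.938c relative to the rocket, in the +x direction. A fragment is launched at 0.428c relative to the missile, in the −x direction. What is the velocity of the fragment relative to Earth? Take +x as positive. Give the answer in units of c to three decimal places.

Apply u = (u' + v)/(1 + u'v/c²) successively, working outward toward Earth.
Start: velocity of the rocket relative to Earth = 0.6830c.
Compose with the missile (u' = 0.938 in the rocket frame): u_1 = (0.938 + 0.683) / (1 + 0.938·0.683) = 1.6210/1.6407 = 0.9880.
Compose with the fragment (u' = -0.428 in the missile frame): u_2 = (-0.428 + 0.988) / (1 + (-0.428)·0.988) = 0.5600/0.5771 = 0.9704.

+0.970c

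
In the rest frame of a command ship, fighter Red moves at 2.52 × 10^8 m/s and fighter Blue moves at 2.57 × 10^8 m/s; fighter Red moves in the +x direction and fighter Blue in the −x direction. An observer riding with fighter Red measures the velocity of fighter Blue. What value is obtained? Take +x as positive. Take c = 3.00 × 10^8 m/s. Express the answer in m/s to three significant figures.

β_A = 0.840, β_B = -0.857 (dividing each by c = 3.00 × 10^8 m/s).
Transform to A's frame with the inverse velocity-addition law: u' = (u − v)/(1 − uv/c²), taking u = β_B and v = β_A.
u' = (-0.857 − 0.840) / (1 − (0.840)(-0.857)) = -1.6967/1.7196 = -0.9867.
u' = -0.9867 × 3.00 × 10^8 m/s.

-2.96 × 10^8 m/s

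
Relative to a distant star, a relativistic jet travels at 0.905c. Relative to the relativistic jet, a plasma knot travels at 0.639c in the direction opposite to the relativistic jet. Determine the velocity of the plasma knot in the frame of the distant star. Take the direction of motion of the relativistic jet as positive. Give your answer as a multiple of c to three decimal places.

With v = 0.905 and u' = -0.639 (in units of c),
u = (u' + v)/(1 + u'v/c²):
u = (-0.639 + 0.905) / (1 + (-0.639)·0.905) = 0.2660/0.4217 = 0.6308

+0.631c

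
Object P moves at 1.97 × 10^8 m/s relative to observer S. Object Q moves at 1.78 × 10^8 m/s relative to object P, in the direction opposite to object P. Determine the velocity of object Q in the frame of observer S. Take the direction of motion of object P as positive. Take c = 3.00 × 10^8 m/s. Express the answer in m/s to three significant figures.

In units of c (dividing by 3.00 × 10^8 m/s): v = 0.657, u' = -0.593.
u = (u' + v)/(1 + u'v/c²):
u = (-0.593 + 0.657) / (1 + (-0.593)·0.657) = 0.0633/0.6104 = 0.1038
Converting back: u = 0.1038 × 3.00 × 10^8 m/s.

+3.11 × 10^7 m/s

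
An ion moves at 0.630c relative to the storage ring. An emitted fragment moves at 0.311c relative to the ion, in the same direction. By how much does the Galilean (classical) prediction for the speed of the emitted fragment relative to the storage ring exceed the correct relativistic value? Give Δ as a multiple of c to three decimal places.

Galilean: u_cl = 0.311 + 0.630 = 0.9410.
Relativistic: u_rel = (0.311 + 0.630) / (1 + 0.311·0.630) = 0.9410/1.1959 = 0.7868.
Δ = 0.9410 − 0.7868 = 0.1542.

Δ = 0.154c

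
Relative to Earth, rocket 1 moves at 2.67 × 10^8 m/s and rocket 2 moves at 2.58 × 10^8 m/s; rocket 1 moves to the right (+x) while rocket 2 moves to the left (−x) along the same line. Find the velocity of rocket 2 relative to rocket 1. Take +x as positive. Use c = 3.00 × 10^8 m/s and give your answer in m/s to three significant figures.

β_A = 0.890, β_B = -0.860 (dividing each by c = 3.00 × 10^8 m/s).
Transform to A's frame with the inverse velocity-addition law: u' = (u − v)/(1 − uv/c²), taking u = β_B and v = β_A.
u' = (-0.860 − 0.890) / (1 − (0.890)(-0.860)) = -1.7500/1.7654 = -0.9913.
u' = -0.9913 × 3.00 × 10^8 m/s.

-2.97 × 10^8 m/s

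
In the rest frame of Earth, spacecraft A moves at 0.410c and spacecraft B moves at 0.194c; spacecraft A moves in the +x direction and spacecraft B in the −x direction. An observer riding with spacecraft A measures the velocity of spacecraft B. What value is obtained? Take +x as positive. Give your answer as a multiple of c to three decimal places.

-0.559c

β_A = 0.410, β_B = -0.194.
Transform to A's frame with the inverse velocity-addition law: u' = (u − v)/(1 − uv/c²), taking u = β_B and v = β_A.
u' = (-0.194 − 0.410) / (1 − (0.410)(-0.194)) = -0.6040/1.0795 = -0.5595.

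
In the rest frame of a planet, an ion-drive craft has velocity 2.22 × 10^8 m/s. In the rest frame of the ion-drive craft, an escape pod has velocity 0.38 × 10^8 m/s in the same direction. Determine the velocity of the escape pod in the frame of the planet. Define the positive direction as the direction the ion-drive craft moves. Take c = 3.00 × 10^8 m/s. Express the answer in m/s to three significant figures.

2.38 × 10^8 m/s

In units of c (dividing by 3.00 × 10^8 m/s): v = 0.740, u' = 0.127.
u = (u' + v)/(1 + u'v/c²):
u = (0.127 + 0.740) / (1 + 0.127·0.740) = 0.8667/1.0937 = 0.7924
(Galilean addition would give +0.867c.)
Converting back: u = 0.7924 × 3.00 × 10^8 m/s.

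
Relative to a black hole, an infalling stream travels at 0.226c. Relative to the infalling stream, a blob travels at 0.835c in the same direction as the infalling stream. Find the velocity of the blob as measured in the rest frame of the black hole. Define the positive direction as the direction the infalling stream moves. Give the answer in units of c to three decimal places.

With v = 0.226 and u' = 0.835 (in units of c),
u = (u' + v)/(1 + u'v/c²):
u = (0.835 + 0.226) / (1 + 0.835·0.226) = 1.0610/1.1887 = 0.8926

0.893c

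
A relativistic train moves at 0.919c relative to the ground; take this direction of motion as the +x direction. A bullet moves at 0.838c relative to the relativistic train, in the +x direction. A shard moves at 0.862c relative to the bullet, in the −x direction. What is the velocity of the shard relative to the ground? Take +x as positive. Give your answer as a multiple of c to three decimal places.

Apply u = (u' + v)/(1 + u'v/c²) successively, working outward toward the ground.
Start: velocity of the relativistic train relative to the ground = 0.9190c.
Compose with the bullet (u' = 0.838 in the relativistic train frame): u_1 = (0.838 + 0.919) / (1 + 0.838·0.919) = 1.7570/1.7701 = 0.9926.
Compose with the shard (u' = -0.862 in the bullet frame): u_2 = (-0.862 + 0.993) / (1 + (-0.862)·0.993) = 0.1306/0.1444 = 0.9044.

+0.904c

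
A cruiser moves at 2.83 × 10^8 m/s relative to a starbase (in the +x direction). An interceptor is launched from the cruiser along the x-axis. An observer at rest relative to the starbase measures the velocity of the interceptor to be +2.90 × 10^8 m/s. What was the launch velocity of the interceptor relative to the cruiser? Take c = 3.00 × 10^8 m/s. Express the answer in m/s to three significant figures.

v = 0.943c, u = 0.967c.
Invert the composition law: u' = (u − v)/(1 − uv/c²).
u' = (0.967 − 0.943) / (1 − (0.967)(0.943)) = 0.0233/0.0881 = 0.2648.
u' = 0.2648 × 3.00 × 10^8 m/s.

+7.94 × 10^7 m/s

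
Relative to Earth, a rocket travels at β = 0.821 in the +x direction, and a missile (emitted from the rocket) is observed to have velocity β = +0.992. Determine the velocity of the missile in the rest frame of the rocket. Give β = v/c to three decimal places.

β = +0.921

Invert the composition law: u' = (u − v)/(1 − uv/c²).
u' = (0.992 − 0.821) / (1 − (0.992)(0.821)) = 0.1710/0.1856 = 0.9215.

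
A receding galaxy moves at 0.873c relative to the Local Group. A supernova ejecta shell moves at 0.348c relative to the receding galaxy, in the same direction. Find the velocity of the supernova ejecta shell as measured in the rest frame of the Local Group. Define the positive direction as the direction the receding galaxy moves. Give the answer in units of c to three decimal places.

0.936c

With v = 0.873 and u' = 0.348 (in units of c),
u = (u' + v)/(1 + u'v/c²):
u = (0.348 + 0.873) / (1 + 0.348·0.873) = 1.2210/1.3038 = 0.9365
(Galilean addition would give +1.221c, exceeding c.)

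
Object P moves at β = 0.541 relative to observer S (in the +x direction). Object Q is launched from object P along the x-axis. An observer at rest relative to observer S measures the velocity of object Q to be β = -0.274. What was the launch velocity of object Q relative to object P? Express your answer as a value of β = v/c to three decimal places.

Invert the composition law: u' = (u − v)/(1 − uv/c²).
u' = (-0.274 − 0.541) / (1 − (-0.274)(0.541)) = -0.8150/1.1482 = -0.7098.

β = -0.710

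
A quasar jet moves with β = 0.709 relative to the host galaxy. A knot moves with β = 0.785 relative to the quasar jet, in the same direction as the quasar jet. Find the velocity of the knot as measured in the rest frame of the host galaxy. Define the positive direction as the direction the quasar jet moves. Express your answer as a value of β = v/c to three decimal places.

β = 0.960

With v = 0.709 and u' = 0.785 (in units of c),
u = (u' + v)/(1 + u'v/c²):
u = (0.785 + 0.709) / (1 + 0.785·0.709) = 1.4940/1.5566 = 0.9598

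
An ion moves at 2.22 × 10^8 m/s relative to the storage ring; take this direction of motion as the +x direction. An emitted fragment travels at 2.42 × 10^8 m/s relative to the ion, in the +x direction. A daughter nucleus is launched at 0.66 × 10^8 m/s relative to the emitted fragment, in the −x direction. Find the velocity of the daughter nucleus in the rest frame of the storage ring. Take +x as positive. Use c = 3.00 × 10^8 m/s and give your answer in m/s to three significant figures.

+2.85 × 10^8 m/s

Apply u = (u' + v)/(1 + u'v/c²) successively, working outward toward the storage ring.
(Dividing each given speed by c = 3.00 × 10^8 m/s to work in units of c.)
Start: velocity of the ion relative to the storage ring = 0.7400c.
Compose with the emitted fragment (u' = 0.807 in the ion frame): u_1 = (0.807 + 0.740) / (1 + 0.807·0.740) = 1.5467/1.5969 = 0.9685.
Compose with the daughter nucleus (u' = -0.220 in the emitted fragment frame): u_2 = (-0.220 + 0.969) / (1 + (-0.220)·0.969) = 0.7485/0.7869 = 0.9512.
So u = 0.9512 × 3.00 × 10^8 m/s.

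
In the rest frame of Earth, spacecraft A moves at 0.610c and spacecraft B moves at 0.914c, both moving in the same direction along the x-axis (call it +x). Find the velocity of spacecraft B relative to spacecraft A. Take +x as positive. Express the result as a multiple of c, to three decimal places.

β_A = 0.610, β_B = 0.914.
Transform to A's frame with the inverse velocity-addition law: u' = (u − v)/(1 − uv/c²), taking u = β_B and v = β_A.
u' = (0.914 − 0.610) / (1 − (0.610)(0.914)) = 0.3040/0.4425 = 0.6871.

+0.687c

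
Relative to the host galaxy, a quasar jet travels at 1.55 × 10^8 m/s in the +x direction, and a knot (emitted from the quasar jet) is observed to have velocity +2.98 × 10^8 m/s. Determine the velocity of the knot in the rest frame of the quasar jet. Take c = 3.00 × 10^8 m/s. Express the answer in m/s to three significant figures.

v = 0.517c, u = 0.993c.
Invert the composition law: u' = (u − v)/(1 − uv/c²).
u' = (0.993 − 0.517) / (1 − (0.993)(0.517)) = 0.4767/0.4868 = 0.9792.
u' = 0.9792 × 3.00 × 10^8 m/s.

+2.94 × 10^8 m/s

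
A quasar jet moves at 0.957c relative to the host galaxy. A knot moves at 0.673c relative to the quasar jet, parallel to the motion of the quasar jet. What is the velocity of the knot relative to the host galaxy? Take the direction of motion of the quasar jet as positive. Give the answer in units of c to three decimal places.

0.991c

With v = 0.957 and u' = 0.673 (in units of c),
u = (u' + v)/(1 + u'v/c²):
u = (0.673 + 0.957) / (1 + 0.673·0.957) = 1.6300/1.6441 = 0.9914
(Galilean addition would give +1.630c, exceeding c.)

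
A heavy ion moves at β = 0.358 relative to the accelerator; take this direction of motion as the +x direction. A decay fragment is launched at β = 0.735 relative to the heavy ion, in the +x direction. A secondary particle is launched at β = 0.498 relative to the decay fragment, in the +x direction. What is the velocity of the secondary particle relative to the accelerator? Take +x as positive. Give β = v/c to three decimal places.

β = 0.953

Apply u = (u' + v)/(1 + u'v/c²) successively, working outward toward the accelerator.
Start: velocity of the heavy ion relative to the accelerator = 0.3580c.
Compose with the decay fragment (u' = 0.735 in the heavy ion frame): u_1 = (0.735 + 0.358) / (1 + 0.735·0.358) = 1.0930/1.2631 = 0.8653.
Compose with the secondary particle (u' = 0.498 in the decay fragment frame): u_2 = (0.498 + 0.865) / (1 + 0.498·0.865) = 1.3633/1.4309 = 0.9527.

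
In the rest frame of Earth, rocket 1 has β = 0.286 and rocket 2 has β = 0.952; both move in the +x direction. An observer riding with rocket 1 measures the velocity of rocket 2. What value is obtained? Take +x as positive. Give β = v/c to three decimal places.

β_A = 0.286, β_B = 0.952.
Transform to A's frame with the inverse velocity-addition law: u' = (u − v)/(1 − uv/c²), taking u = β_B and v = β_A.
u' = (0.952 − 0.286) / (1 − (0.286)(0.952)) = 0.6660/0.7277 = 0.9152.

β = +0.915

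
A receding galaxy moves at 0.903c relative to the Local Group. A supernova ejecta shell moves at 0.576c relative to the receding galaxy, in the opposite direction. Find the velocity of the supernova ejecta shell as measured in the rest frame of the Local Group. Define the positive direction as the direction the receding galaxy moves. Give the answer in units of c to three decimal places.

With v = 0.903 and u' = -0.576 (in units of c),
u = (u' + v)/(1 + u'v/c²):
u = (-0.576 + 0.903) / (1 + (-0.576)·0.903) = 0.3270/0.4799 = 0.6814

+0.681c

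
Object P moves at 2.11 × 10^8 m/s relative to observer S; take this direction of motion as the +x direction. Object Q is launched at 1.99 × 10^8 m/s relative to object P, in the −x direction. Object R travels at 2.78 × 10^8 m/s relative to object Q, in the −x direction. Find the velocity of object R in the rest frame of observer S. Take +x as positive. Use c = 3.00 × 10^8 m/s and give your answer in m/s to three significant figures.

Apply u = (u' + v)/(1 + u'v/c²) successively, working outward toward observer S.
(Dividing each given speed by c = 3.00 × 10^8 m/s to work in units of c.)
Start: velocity of object P relative to observer S = 0.7033c.
Compose with object Q (u' = -0.663 in object P frame): u_1 = (-0.663 + 0.703) / (1 + (-0.663)·0.703) = 0.0400/0.5335 = 0.0750.
Compose with object R (u' = -0.927 in object Q frame): u_2 = (-0.927 + 0.075) / (1 + (-0.927)·0.075) = -0.8517/0.9305 = -0.9153.
So u = -0.9153 × 3.00 × 10^8 m/s.

-2.75 × 10^8 m/s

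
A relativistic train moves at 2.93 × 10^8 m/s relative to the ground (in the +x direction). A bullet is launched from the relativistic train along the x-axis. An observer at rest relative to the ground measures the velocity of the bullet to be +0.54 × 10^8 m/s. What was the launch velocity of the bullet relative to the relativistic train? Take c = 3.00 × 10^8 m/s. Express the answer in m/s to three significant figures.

-2.90 × 10^8 m/s

v = 0.977c, u = 0.180c.
Invert the composition law: u' = (u − v)/(1 − uv/c²).
u' = (0.180 − 0.977) / (1 − (0.180)(0.977)) = -0.7967/0.8242 = -0.9666.
u' = -0.9666 × 3.00 × 10^8 m/s.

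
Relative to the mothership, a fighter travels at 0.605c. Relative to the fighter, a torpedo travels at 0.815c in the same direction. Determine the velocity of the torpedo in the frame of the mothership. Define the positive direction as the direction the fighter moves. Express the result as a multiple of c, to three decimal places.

With v = 0.605 and u' = 0.815 (in units of c),
u = (u' + v)/(1 + u'v/c²):
u = (0.815 + 0.605) / (1 + 0.815·0.605) = 1.4200/1.4931 = 0.9511

0.951c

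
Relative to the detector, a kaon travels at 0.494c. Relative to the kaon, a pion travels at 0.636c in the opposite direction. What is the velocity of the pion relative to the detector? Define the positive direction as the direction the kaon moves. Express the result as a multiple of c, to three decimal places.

With v = 0.494 and u' = -0.636 (in units of c),
u = (u' + v)/(1 + u'v/c²):
u = (-0.636 + 0.494) / (1 + (-0.636)·0.494) = -0.1420/0.6858 = -0.2071
(Galilean addition would give -0.142c.)

-0.207c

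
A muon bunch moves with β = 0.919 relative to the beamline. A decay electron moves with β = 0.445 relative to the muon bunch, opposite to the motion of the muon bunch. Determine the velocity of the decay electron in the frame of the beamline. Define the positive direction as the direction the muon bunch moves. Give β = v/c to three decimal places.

β = +0.802

With v = 0.919 and u' = -0.445 (in units of c),
u = (u' + v)/(1 + u'v/c²):
u = (-0.445 + 0.919) / (1 + (-0.445)·0.919) = 0.4740/0.5910 = 0.8020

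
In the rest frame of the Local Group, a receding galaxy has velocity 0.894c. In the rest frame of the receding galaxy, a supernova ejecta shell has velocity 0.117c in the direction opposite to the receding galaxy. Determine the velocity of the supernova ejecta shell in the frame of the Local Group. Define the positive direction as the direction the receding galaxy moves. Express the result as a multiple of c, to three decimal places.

With v = 0.894 and u' = -0.117 (in units of c),
u = (u' + v)/(1 + u'v/c²):
u = (-0.117 + 0.894) / (1 + (-0.117)·0.894) = 0.7770/0.8954 = 0.8678

+0.868c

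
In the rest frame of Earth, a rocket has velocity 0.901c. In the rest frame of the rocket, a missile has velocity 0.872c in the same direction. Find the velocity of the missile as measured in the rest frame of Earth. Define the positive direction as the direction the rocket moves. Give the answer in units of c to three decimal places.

0.993c

With v = 0.901 and u' = 0.872 (in units of c),
u = (u' + v)/(1 + u'v/c²):
u = (0.872 + 0.901) / (1 + 0.872·0.901) = 1.7730/1.7857 = 0.9929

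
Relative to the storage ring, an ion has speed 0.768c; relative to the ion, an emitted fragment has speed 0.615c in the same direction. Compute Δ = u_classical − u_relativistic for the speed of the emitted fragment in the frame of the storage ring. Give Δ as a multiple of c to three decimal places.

Galilean: u_cl = 0.615 + 0.768 = 1.3830.
Relativistic: u_rel = (0.615 + 0.768) / (1 + 0.615·0.768) = 1.3830/1.4723 = 0.9393.
Δ = 1.3830 − 0.9393 = 0.4437.
(The classical prediction exceeds c; the relativistic result does not.)

Δ = 0.444c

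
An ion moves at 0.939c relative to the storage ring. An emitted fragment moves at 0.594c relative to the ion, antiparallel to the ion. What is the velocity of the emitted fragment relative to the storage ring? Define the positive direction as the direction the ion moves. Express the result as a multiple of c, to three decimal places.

+0.780c

With v = 0.939 and u' = -0.594 (in units of c),
u = (u' + v)/(1 + u'v/c²):
u = (-0.594 + 0.939) / (1 + (-0.594)·0.939) = 0.3450/0.4422 = 0.7801
(Galilean addition would give +0.345c.)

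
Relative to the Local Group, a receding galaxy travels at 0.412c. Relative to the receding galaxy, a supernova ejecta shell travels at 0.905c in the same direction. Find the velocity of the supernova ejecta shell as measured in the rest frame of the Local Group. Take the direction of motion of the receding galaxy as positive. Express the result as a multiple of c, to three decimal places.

0.959c

With v = 0.412 and u' = 0.905 (in units of c),
u = (u' + v)/(1 + u'v/c²):
u = (0.905 + 0.412) / (1 + 0.905·0.412) = 1.3170/1.3729 = 0.9593
(Galilean addition would give +1.317c, exceeding c.)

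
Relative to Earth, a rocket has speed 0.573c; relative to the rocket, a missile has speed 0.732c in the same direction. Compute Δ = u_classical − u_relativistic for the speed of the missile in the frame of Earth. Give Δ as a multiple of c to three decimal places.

Galilean: u_cl = 0.732 + 0.573 = 1.3050.
Relativistic: u_rel = (0.732 + 0.573) / (1 + 0.732·0.573) = 1.3050/1.4194 = 0.9194.
Δ = 1.3050 − 0.9194 = 0.3856.
(The classical prediction exceeds c; the relativistic result does not.)

Δ = 0.386c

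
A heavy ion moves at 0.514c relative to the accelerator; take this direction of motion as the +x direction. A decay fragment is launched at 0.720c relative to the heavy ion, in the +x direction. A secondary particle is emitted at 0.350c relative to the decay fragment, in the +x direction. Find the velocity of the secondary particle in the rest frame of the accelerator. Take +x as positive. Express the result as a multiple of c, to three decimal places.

0.951c

Apply u = (u' + v)/(1 + u'v/c²) successively, working outward toward the accelerator.
Start: velocity of the heavy ion relative to the accelerator = 0.5140c.
Compose with the decay fragment (u' = 0.720 in the heavy ion frame): u_1 = (0.720 + 0.514) / (1 + 0.720·0.514) = 1.2340/1.3701 = 0.9007.
Compose with the secondary particle (u' = 0.350 in the decay fragment frame): u_2 = (0.350 + 0.901) / (1 + 0.350·0.901) = 1.2507/1.3152 = 0.9509.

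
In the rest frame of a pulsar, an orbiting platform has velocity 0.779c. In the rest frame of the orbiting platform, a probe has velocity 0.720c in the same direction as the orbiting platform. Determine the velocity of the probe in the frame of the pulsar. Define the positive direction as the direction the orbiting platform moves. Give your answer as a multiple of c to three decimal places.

With v = 0.779 and u' = 0.720 (in units of c),
u = (u' + v)/(1 + u'v/c²):
u = (0.720 + 0.779) / (1 + 0.720·0.779) = 1.4990/1.5609 = 0.9604
(Galilean addition would give +1.499c, exceeding c.)

0.960c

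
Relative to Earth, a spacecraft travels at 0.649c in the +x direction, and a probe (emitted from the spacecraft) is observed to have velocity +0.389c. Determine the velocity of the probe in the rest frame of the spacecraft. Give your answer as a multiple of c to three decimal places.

Invert the composition law: u' = (u − v)/(1 − uv/c²).
u' = (0.389 − 0.649) / (1 − (0.389)(0.649)) = -0.2600/0.7475 = -0.3478.

-0.348c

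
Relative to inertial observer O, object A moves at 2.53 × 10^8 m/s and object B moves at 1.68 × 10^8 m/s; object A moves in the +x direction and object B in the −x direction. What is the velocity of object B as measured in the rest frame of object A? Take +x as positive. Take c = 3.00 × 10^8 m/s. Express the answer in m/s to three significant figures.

-2.86 × 10^8 m/s

β_A = 0.843, β_B = -0.560 (dividing each by c = 3.00 × 10^8 m/s).
Transform to A's frame with the inverse velocity-addition law: u' = (u − v)/(1 − uv/c²), taking u = β_B and v = β_A.
u' = (-0.560 − 0.843) / (1 − (0.843)(-0.560)) = -1.4033/1.4723 = -0.9532.
u' = -0.9532 × 3.00 × 10^8 m/s.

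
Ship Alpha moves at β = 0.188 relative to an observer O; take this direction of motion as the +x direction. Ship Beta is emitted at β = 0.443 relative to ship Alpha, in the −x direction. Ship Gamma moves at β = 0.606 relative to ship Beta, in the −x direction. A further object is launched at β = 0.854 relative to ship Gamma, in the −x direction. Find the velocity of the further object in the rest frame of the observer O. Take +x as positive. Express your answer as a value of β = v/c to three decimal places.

β = -0.978

Apply u = (u' + v)/(1 + u'v/c²) successively, working outward toward the observer O.
Start: velocity of ship Alpha relative to the observer O = 0.1880c.
Compose with ship Beta (u' = -0.443 in ship Alpha frame): u_1 = (-0.443 + 0.188) / (1 + (-0.443)·0.188) = -0.2550/0.9167 = -0.2782.
Compose with ship Gamma (u' = -0.606 in ship Beta frame): u_2 = (-0.606 + (-0.278)) / (1 + (-0.606)·(-0.278)) = -0.8842/1.1686 = -0.7566.
Compose with the further object (u' = -0.854 in ship Gamma frame): u_3 = (-0.854 + (-0.757)) / (1 + (-0.854)·(-0.757)) = -1.6106/1.6462 = -0.9784.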